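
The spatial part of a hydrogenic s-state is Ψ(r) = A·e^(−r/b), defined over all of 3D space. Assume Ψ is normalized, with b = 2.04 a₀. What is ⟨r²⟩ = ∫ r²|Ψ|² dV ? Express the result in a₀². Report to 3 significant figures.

⟨r^2⟩ ≈ 12.5 a₀^2

The expectation value is the |Ψ|²-weighted average of r^2: ∫ r^2|Ψ|² 4πr² dr.
Using ∫₀^∞ rⁿ e^(−αr) dr = n!/αⁿ⁺¹, the ratio of the moment integral to the normalization integral gives ⟨r²⟩ = 3·b^2.
With b = 2.04, ⟨r^2⟩ = 12.48.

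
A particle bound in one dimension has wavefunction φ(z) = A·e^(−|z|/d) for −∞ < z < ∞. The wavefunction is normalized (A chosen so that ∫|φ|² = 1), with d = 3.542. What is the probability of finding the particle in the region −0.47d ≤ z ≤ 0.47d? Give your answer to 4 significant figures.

The probability is P = ∫ |φ|² dz over [−0.47d, 0.47d].
With A² fixed by ∫|φ|² = 1, i.e. A² = (d)^(−1), substitute and integrate.
Both integrals are even about z = 0, so only the z ≥ 0 halves are needed (the factors of 2 cancel). Let u = z/d; then A² and the length scale cancel, so P = ∫_{0}^{0.47} e^(-2·u) du ÷ ∫_{0}^{∞} e^(-2·u) du.
Using ∫ e^(-2·u) du = -e^(-2·u)/2, the numerator is 1/2 - e^(-47/50)/2 and the denominator is 1/2.
This works out to P = 0.60937.

P ≈ 0.6094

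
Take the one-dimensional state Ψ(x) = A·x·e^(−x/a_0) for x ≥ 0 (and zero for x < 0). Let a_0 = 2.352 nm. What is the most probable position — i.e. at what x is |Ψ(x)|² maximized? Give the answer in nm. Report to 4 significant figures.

x ≈ 2.352 nm

Set d/dx [|Ψ(x)|²] = 0 and solve for x > 0.
This gives x = a_0.
With a_0 = 2.352, the most probable position is 2.3520 nm.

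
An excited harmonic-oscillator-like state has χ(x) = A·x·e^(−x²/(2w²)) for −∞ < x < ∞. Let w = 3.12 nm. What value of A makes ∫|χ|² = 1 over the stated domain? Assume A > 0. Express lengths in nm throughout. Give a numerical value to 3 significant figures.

A ≈ 0.193 nm^(-3/2)

Normalization requires ∫|χ|² dx = 1, integrated from −∞ to ∞.
With ∫_{−∞}^{∞} x^(2m) e^(−αx²) dx = (2m−1)!!·√π / (2^m α^(m+1/2)), ∫|χ|² dx = A²·(√(π)·w^3/2).
Substituting w = 3.12 gives A² = 0.03715, so A = 0.1928.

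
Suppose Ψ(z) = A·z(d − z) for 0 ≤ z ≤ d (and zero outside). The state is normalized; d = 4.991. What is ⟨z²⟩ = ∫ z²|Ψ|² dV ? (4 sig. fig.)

By definition ⟨z²⟩ = ∫ z^2 |Ψ(z)|² dz.
Since the A² factors cancel between numerator and denominator, ⟨z²⟩ = 2·d^2/7.
With d = 4.991, ⟨z^2⟩ = 7.1172.

⟨z^2⟩ ≈ 7.117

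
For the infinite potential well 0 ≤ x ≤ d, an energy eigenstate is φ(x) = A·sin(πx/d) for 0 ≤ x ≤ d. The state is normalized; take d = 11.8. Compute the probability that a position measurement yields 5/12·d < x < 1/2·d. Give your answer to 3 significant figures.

P ≈ 0.163

P = ∫_{5/12·d}^{1/2·d} |φ(x)|² dx.
With A² fixed by ∫|φ|² = 1, i.e. A² = (d/2)^(−1), substitute and integrate.
Let u = x/d; then A² and the length scale cancel, so P = ∫_{5/12}^{1/2} sin(π·u)^2 du ÷ ∫_{0}^{1} sin(π·u)^2 du.
With ∫ sin(π·u)^2 du = u/2 - sin(2·π·u)/(4·π) + C, the region integral is 1/(8·π) + 1/24 and the full one is 1/2.
The result is P = (3 + π)/(12·π).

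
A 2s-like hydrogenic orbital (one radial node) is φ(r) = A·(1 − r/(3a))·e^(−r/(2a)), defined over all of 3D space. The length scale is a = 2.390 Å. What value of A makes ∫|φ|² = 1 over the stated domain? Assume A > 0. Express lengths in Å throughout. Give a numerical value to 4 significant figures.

A ≈ 0.09351 Å^(-3/2)

The normalization condition is ∫|φ|² 4πr² dr = 1 from 0 to ∞.
In 3D with spherical symmetry the volume element is 4πr² dr.
Recall ∫₀^∞ r^m e^(−r/β) dr = m!·β^(m+1), with φ = A·(1 − r/(3a))·e^(−r/(2a)), the integral evaluates to A²·[8·π·a^3/3].
With a = 2.390: A² = 0.0087435 and A = 0.093507.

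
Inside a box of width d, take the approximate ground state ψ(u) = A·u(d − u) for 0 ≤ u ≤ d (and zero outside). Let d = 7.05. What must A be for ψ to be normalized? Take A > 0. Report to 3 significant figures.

Normalization requires ∫|ψ|² du = 1, integrated from 0 to d.
Carrying out the integral gives A² · d^5/30.
Setting this equal to 1 gives A² = 1/(d^5/30).
Plugging in d = 7.05 yields A = 0.04150.

A ≈ 0.0415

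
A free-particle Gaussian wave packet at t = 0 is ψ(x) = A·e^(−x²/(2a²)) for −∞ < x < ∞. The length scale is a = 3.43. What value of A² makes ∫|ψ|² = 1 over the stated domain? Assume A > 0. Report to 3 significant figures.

A^2 ≈ 0.164

Normalization requires ∫|ψ|² dx = 1, integrated from −∞ to ∞.
Using the Gaussian integral ∫_{−∞}^{∞} e^(−αx²) dx = √(π/α), ∫|ψ|² dx = A²·(√(π)·a).
So A² = (√(π)·a)^(−1).
Plugging in a = 3.43 yields A = 0.4056.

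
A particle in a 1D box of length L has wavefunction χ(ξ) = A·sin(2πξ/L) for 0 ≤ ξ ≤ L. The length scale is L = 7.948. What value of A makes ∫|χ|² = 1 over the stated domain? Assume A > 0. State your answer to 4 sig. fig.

A ≈ 0.5016

Normalization requires ∫|χ|² dξ = 1, integrated from 0 to L.
With ∫₀^L sin²(nπξ/L) dξ = L/2, carrying out the integral gives A² · L/2.
Hence A² = 1/[L/2].
Substituting L = 7.948 gives A² = 0.25164, so A = 0.50163.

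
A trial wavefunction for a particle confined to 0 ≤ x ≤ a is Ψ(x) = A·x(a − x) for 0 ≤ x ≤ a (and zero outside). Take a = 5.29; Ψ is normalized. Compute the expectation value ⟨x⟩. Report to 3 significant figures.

The expectation value is the |Ψ|²-weighted average of x: ∫ x|Ψ|² dx.
Expanding the polynomial and integrating term by term, the ratio of the moment integral to the normalization integral gives ⟨x⟩ = a/2.
With a = 5.29, ⟨x⟩ = 2.645.

⟨x⟩ ≈ 2.65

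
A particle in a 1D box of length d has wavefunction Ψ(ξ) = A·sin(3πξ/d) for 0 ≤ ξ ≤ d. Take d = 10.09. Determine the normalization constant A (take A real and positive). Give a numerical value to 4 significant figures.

We need A² ∫|f|² dξ = 1, taking the integral from 0 to d.
Carrying out the integral gives A² · d/2.
Hence A² = 1/[d/2].
With d = 10.09: A² = 0.19822 and A = 0.44521.

A ≈ 0.4452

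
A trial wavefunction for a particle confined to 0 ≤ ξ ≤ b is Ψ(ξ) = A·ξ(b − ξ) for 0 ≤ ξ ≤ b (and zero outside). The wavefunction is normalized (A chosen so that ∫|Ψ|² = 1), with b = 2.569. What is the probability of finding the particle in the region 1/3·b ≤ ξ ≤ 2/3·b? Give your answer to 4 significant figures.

P ≈ 0.5802

P = ∫_{1/3·b}^{2/3·b} |Ψ(ξ)|² dξ.
The normalization integral ∫|Ψ|²dξ over the whole domain equals b^5/30·A², and A² cancels in the ratio.
In terms of u = ξ/b (A² and the length scale cancel between numerator and denominator), P = [∫_{1/3}^{2/3} u^2·(1 - u)^2 du] / [∫_{0}^{1} u^2·(1 - u)^2 du].
With ∫ u^2·(1 - u)^2 du = u^3·(6·u^2 - 15·u + 10)/30 + C, the region integral is 47/2430 and the full one is 1/30.
The result is P = 47/81.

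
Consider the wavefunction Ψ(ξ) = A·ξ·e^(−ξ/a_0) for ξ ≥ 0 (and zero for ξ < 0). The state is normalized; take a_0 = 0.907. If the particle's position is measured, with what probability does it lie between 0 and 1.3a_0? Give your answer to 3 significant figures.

P ≈ 0.482

|Ψ|² is the probability density, so P = ∫_{0}^{1.3a_0} |Ψ|² dξ.
The normalization integral ∫|Ψ|²dξ over the whole domain equals a_0^3/4·A², and A² cancels in the ratio.
Let u = ξ/a_0; then A² and the length scale cancel, so P = ∫_{0}^{1.3} u^2·e^(-2·u) du ÷ ∫_{0}^{∞} u^2·e^(-2·u) du.
With ∫ u^2·e^(-2·u) du = -(2·u^2 + 2·u + 1)·e^(-2·u)/4 + C, the region integral is 1/4 - 349·e^(-13/5)/200 and the full one is 1/4.
The result is P = 0.4816.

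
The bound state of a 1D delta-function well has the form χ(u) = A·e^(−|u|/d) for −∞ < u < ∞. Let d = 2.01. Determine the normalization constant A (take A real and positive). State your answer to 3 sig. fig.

The normalization condition is ∫|χ|² du = 1 from −∞ to ∞.
Carrying out the integral gives A² · d.
Hence A² = 1/[d].
Substituting d = 2.01 gives A² = 0.4975, so A = 0.7053.

A ≈ 0.705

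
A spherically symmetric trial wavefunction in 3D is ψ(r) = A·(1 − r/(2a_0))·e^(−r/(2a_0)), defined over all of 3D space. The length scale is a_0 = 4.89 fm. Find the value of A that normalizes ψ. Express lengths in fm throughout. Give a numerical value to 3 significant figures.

A ≈ 0.0184 fm^(-3/2)

The normalization condition is ∫|ψ|² 4πr² dr = 1 from 0 to ∞.
The angular integral contributes 4π, leaving ∫₀^∞ r²|ψ|² dr.
With ψ = A·(1 − r/(2a_0))·e^(−r/(2a_0)), the integral evaluates to A²·[8·π·a_0^3].
Setting this equal to 1 gives A² = 1/(8·π·a_0^3).
Substituting a_0 = 4.89 gives A² = 0.0003403, so A = 0.01845.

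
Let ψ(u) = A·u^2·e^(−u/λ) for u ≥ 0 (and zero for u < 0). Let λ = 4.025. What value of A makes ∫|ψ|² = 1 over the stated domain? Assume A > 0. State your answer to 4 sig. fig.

The normalization condition is ∫|ψ|² du = 1 from 0 to ∞.
Recall ∫₀^∞ u^m e^(−u/β) du = m!·β^(m+1), carrying out the integral gives A² · 3·λ^5/4.
Setting this equal to 1 gives A² = 1/(3·λ^5/4).
Plugging in λ = 4.025 yields A = 0.035527.

A ≈ 0.03553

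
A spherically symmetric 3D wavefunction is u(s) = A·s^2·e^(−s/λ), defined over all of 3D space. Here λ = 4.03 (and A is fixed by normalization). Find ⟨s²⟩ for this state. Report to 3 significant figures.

The expectation value is the |u|²-weighted average of s^2: ∫ s^2|u|² 4πs² ds.
With ∫₀^∞ s^8 e^(−αs) ds = 8!/α^9, evaluating both integrals, ⟨s²⟩ = 14·λ^2.
Putting λ = 4.03 gives 227.4.

⟨s^2⟩ ≈ 227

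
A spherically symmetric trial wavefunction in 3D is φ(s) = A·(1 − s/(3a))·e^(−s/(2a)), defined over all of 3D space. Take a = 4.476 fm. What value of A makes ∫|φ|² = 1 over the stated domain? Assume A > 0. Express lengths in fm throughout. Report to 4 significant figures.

A ≈ 0.03648 fm^(-3/2)

We need A² ∫|f|² 4πs² ds = 1, taking the integral from 0 to ∞.
(Spherical symmetry: dV = 4πs² ds.)
With ∫₀^∞ s^4 e^(−αs) ds = 4!/α^5, the integral (without the A² prefactor) comes out to 8·π·a^3/3.
Setting this equal to 1 gives A² = 1/(8·π·a^3/3).
With a = 4.476: A² = 0.0013311 and A = 0.036484.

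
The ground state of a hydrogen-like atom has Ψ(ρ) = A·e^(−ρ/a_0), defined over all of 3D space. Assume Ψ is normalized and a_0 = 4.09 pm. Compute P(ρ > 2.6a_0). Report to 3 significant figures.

P ≈ 0.109

P = ∫ |Ψ|² 4πρ² dρ over ρ > 2.6a_0.
The full normalization integral is A²·[π·a_0^3] = 1, fixing A².
Substituting u = ρ/a_0, A², 4π and the length scale all cancel in the ratio: P = ∫_{2.6}^{∞} u^2·e^(-2·u) du / ∫_{0}^{∞} u^2·e^(-2·u) du.
An antiderivative of u^2·e^(-2·u) is -(2·u^2 + 2·u + 1)·e^(-2·u)/4; evaluating from 2.6 to ∞ gives 493·e^(-26/5)/100, while the full integral is 1/4.
Taking the ratio yields P = 0.1088.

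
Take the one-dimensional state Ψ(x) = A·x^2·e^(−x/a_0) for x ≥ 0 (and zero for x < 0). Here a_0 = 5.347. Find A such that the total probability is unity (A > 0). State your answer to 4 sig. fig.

A ≈ 0.01747

Require ∫ |Ψ|² dx = 1 over the whole domain.
With Ψ = A·x^2·e^(−x/a_0), the integral evaluates to A²·[3·a_0^5/4].
Setting this equal to 1 gives A² = 1/(3·a_0^5/4).
With a_0 = 5.347: A² = 0.00030506 and A = 0.017466.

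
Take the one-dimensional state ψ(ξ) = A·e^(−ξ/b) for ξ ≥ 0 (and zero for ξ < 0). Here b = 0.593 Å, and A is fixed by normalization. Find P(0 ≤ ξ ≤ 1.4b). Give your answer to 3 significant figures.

P ≈ 0.939

|ψ|² is the probability density, so P = ∫_{0}^{1.4b} |ψ|² dξ.
Since A² = 1/(b/2), this is the region integral divided by the full normalization integral.
Let u = ξ/b; then A² and the length scale cancel, so P = ∫_{0}^{1.4} e^(-2·u) du ÷ ∫_{0}^{∞} e^(-2·u) du.
With ∫ e^(-2·u) du = -e^(-2·u)/2 + C, the region integral is 1/2 - e^(-14/5)/2 and the full one is 1/2.
This works out to P = 0.9392.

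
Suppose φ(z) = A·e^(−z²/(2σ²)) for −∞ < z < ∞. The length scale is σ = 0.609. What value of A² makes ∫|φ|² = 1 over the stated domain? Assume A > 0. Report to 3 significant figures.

A^2 ≈ 0.926

We need A² ∫|f|² dz = 1, taking the integral from −∞ to ∞.
Using the Gaussian integral ∫_{−∞}^{∞} e^(−αz²) dz = √(π/α), with φ = A·e^(−z²/(2σ²)), the integral evaluates to A²·[√(π)·σ].
With σ = 0.609: A² = 0.9264 and A = 0.9625.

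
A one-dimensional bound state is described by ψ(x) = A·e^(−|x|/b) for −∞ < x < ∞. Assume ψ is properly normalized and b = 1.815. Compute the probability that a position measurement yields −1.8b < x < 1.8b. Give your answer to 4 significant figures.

P ≈ 0.9727

P = ∫_{−1.8b}^{1.8b} |ψ(x)|² dx.
With A² fixed by ∫|ψ|² = 1, i.e. A² = (b)^(−1), substitute and integrate.
Both integrals are even about x = 0, so only the x ≥ 0 halves are needed (the factors of 2 cancel). Substituting u = x/b, A² and the length scale cancel in the ratio: P = ∫_{0}^{1.8} e^(-2·u) du / ∫_{0}^{∞} e^(-2·u) du.
An antiderivative of e^(-2·u) is -e^(-2·u)/2; evaluating from 0 to 1.8 gives 1/2 - e^(-18/5)/2, while the full integral is 1/2.
Taking the ratio, P = 0.97268.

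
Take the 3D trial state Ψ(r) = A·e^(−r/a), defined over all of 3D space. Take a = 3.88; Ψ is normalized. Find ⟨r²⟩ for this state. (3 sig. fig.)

⟨r²⟩ = ∫ r^2 |Ψ|² 4πr² dr over the full domain.
With ∫₀^∞ r^4 e^(−αr) dr = 4!/α^5, evaluating both integrals, ⟨r²⟩ = 3·a^2.
With a = 3.88, ⟨r^2⟩ = 45.16.

⟨r^2⟩ ≈ 45.2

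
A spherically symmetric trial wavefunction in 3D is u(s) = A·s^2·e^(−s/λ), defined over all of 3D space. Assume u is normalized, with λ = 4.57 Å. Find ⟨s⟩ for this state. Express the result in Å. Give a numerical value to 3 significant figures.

By definition ⟨s⟩ = ∫ s |u(s)|² 4πs² ds.
With ∫₀^∞ s^7 e^(−αs) ds = 7!/α^8, evaluating both integrals, ⟨s⟩ = 7·λ/2.
Putting λ = 4.57 gives 16.00.

⟨s⟩ ≈ 16.0 Å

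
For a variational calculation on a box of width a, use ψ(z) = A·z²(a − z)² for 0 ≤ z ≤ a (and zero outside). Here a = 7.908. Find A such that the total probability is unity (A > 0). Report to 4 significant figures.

A ≈ 0.002282

The normalization condition is ∫|ψ|² dz = 1 from 0 to a.
Expanding the polynomial and integrating term by term, the integral (without the A² prefactor) comes out to a^9/630.
Substituting a = 7.908 gives A² = 0.0000052088, so A = 0.0022823.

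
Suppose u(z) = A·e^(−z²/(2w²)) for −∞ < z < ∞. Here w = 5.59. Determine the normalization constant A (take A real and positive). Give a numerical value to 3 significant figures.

A ≈ 0.318

Normalization requires ∫|u|² dz = 1, integrated from −∞ to ∞.
Differentiating ∫e^(−αz²) dz = √(π/α) under α to get the higher moments, with u = A·e^(−z²/(2w²)), the integral evaluates to A²·[√(π)·w].
Setting this equal to 1 gives A² = 1/(√(π)·w).
With w = 5.59: A² = 0.1009 and A = 0.3177.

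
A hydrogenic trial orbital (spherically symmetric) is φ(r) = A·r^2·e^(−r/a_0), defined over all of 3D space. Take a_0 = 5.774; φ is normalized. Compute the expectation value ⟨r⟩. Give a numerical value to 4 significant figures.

⟨r⟩ = ∫ r |φ|² 4πr² dr over the full domain.
The ratio of the moment integral to the normalization integral gives ⟨r⟩ = 7·a_0/2.
With a_0 = 5.774, ⟨r⟩ = 20.209.

⟨r⟩ ≈ 20.21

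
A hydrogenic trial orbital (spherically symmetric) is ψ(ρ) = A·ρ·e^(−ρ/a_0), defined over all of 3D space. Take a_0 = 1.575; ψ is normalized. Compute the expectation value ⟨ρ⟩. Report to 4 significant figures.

By definition ⟨ρ⟩ = ∫ ρ |ψ(ρ)|² 4πρ² dρ.
Since the A² factors cancel between numerator and denominator, ⟨ρ⟩ = 5·a_0/2.
With a_0 = 1.575, ⟨ρ⟩ = 3.9375.

⟨ρ⟩ ≈ 3.938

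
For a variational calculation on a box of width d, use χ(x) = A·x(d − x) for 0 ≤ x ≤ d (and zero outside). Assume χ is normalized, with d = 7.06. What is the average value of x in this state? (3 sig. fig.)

⟨x⟩ = ∫ x |χ|² dx over the full domain.
Expanding the polynomial and integrating term by term, since the A² factors cancel between numerator and denominator, ⟨x⟩ = d/2.
Putting d = 7.06 gives 3.530.

⟨x⟩ ≈ 3.53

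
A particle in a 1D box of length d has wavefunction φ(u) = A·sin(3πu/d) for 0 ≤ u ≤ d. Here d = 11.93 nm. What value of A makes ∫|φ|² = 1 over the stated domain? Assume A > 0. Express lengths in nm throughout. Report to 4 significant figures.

Require ∫ |φ|² du = 1 over the whole domain.
Using sin²θ = (1 − cos 2θ)/2, with φ = A·sin(3πu/d), the integral evaluates to A²·[d/2].
So A² = (d/2)^(−1).
Plugging in d = 11.93 yields A = 0.40944.

A ≈ 0.4094 nm^(-1/2)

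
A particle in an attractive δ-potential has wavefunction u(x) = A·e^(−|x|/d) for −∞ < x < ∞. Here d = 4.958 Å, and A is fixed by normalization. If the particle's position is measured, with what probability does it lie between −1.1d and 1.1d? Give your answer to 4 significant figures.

P ≈ 0.8892

P = ∫_{−1.1d}^{1.1d} |u(x)|² dx.
With A² fixed by ∫|u|² = 1, i.e. A² = (d)^(−1), substitute and integrate.
By symmetry take twice the x ≥ 0 contribution in numerator and denominator; the 2's cancel. In terms of t = x/d (A² and the length scale cancel between numerator and denominator), P = [∫_{0}^{1.1} e^(-2·t) dt] / [∫_{0}^{∞} e^(-2·t) dt].
With ∫ e^(-2·t) dt = -e^(-2·t)/2 + C, the region integral is 1/2 - e^(-11/5)/2 and the full one is 1/2.
The result is P = 0.88920.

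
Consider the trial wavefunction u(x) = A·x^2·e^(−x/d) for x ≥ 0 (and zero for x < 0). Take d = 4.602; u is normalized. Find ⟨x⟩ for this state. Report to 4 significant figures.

⟨x⟩ ≈ 11.51

⟨x⟩ = ∫ x |u|² dx over the full domain.
With ∫₀^∞ x^5 e^(−αx) dx = 5!/α^6, evaluating both integrals, ⟨x⟩ = 5·d/2.
Putting d = 4.602 gives 11.505.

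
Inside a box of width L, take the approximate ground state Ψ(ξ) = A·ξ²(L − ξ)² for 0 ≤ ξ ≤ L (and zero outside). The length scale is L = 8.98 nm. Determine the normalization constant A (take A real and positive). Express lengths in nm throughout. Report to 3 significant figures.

A ≈ 0.00129 nm^(-9/2)

Normalization requires ∫|Ψ|² dξ = 1, integrated from 0 to L.
Expanding the polynomial and integrating term by term, ∫|Ψ|² dξ = A²·(L^9/630).
So A² = (L^9/630)^(−1).
Substituting L = 8.98 gives A² = 0.000001659, so A = 0.001288.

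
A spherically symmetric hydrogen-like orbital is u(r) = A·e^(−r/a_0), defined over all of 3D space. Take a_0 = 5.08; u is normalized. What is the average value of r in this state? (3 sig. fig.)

⟨r⟩ ≈ 7.62

By definition ⟨r⟩ = ∫ r |u(r)|² 4πr² dr.
Using ∫₀^∞ rⁿ e^(−αr) dr = n!/αⁿ⁺¹, since the A² factors cancel between numerator and denominator, ⟨r⟩ = 3·a_0/2.
Putting a_0 = 5.08 gives 7.620.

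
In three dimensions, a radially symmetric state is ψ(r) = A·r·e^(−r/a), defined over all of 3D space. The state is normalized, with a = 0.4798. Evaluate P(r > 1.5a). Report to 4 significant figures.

With dV = 4πr²dr, the probability is ∫|ψ|² dV over r > 1.5a.
The full normalization integral is A²·[3·π·a^5] = 1, fixing A².
In terms of u = r/a (A², 4π and the length scale all cancel between numerator and denominator), P = [∫_{1.5}^{∞} u^4·e^(-2·u) du] / [∫_{0}^{∞} u^4·e^(-2·u) du].
Using ∫ u^4·e^(-2·u) du = -(u^4/2 + u^3 + 3·u^2/2 + 3·u/2 + 3/4)·e^(-2·u), the numerator is 393·e^(-3)/32 and the denominator is 3/4.
Taking the ratio yields P = 0.81526.

P ≈ 0.8153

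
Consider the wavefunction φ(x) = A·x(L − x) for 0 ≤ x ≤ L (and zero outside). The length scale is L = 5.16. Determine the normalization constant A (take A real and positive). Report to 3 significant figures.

A ≈ 0.0906

Require ∫ |φ|² dx = 1 over the whole domain.
Carrying out the integral gives A² · L^5/30.
Hence A² = 1/[L^5/30].
Substituting L = 5.16 gives A² = 0.008201, so A = 0.09056.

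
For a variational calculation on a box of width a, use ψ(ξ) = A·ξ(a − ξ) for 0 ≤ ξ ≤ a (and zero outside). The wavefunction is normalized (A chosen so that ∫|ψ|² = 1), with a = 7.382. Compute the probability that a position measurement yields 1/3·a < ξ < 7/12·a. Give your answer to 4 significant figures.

P ≈ 0.4435

|ψ|² is the probability density, so P = ∫_{1/3·a}^{7/12·a} |ψ|² dξ.
With A² fixed by ∫|ψ|² = 1, i.e. A² = (a^5/30)^(−1), substitute and integrate.
Let u = ξ/a; then A² and the length scale cancel, so P = ∫_{1/3}^{7/12} u^2·(1 - u)^2 du ÷ ∫_{0}^{1} u^2·(1 - u)^2 du.
Using ∫ u^2·(1 - u)^2 du = u^3·(6·u^2 - 15·u + 10)/30, the numerator is ≈ 0.0147835 and the denominator is 1/30.
The result is P = 0.44350.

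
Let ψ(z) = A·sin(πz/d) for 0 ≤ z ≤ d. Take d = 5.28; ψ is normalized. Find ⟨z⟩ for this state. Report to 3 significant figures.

⟨z⟩ ≈ 2.64

The expectation value is the |ψ|²-weighted average of z: ∫ z|ψ|² dz.
Evaluating both integrals, ⟨z⟩ = d/2.
With d = 5.28, ⟨z⟩ = 2.640.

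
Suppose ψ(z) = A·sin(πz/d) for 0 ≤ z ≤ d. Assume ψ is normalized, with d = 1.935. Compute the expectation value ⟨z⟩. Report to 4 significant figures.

The expectation value is the |ψ|²-weighted average of z: ∫ z|ψ|² dz.
The ratio of the moment integral to the normalization integral gives ⟨z⟩ = d/2.
With d = 1.935, ⟨z⟩ = 0.96750.

⟨z⟩ ≈ 0.9675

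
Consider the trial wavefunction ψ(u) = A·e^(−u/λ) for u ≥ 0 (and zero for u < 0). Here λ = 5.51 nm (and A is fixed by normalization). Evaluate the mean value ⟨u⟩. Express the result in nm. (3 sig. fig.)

⟨u⟩ ≈ 2.76 nm

By definition ⟨u⟩ = ∫ u |ψ(u)|² du.
With ∫₀^∞ u^1 e^(−αu) du = 1!/α^2, since the A² factors cancel between numerator and denominator, ⟨u⟩ = λ/2.
With λ = 5.51, ⟨u⟩ = 2.755.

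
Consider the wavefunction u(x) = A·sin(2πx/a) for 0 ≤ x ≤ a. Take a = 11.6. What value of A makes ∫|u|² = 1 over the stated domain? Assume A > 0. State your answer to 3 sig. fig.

Require ∫ |u|² dx = 1 over the whole domain.
With ∫₀^a sin²(nπx/a) dx = a/2, carrying out the integral gives A² · a/2.
Setting this equal to 1 gives A² = 1/(a/2).
Substituting a = 11.6 gives A² = 0.1724, so A = 0.4152.

A ≈ 0.415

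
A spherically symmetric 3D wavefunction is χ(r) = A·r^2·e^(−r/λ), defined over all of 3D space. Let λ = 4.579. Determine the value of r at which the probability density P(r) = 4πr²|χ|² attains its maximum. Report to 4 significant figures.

r ≈ 13.74

Differentiate P(r) = 4πr²|χ|² with respect to r and set to zero.
This gives r = 3·λ.
With λ = 4.579, the most probable radial distance is 13.737.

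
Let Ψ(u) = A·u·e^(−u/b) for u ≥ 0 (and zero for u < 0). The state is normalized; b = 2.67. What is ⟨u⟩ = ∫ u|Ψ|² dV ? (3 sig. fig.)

The expectation value is the |Ψ|²-weighted average of u: ∫ u|Ψ|² du.
Using ∫₀^∞ uⁿ e^(−αu) du = n!/αⁿ⁺¹, the ratio of the moment integral to the normalization integral gives ⟨u⟩ = 3·b/2.
Putting b = 2.67 gives 4.005.

⟨u⟩ ≈ 4.01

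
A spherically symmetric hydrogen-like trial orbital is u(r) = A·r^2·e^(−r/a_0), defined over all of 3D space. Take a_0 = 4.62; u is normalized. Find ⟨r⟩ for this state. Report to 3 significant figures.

⟨r⟩ ≈ 16.2

By definition ⟨r⟩ = ∫ r |u(r)|² 4πr² dr.
With ∫₀^∞ r^7 e^(−αr) dr = 7!/α^8, since the A² factors cancel between numerator and denominator, ⟨r⟩ = 7·a_0/2.
With a_0 = 4.62, ⟨r⟩ = 16.17.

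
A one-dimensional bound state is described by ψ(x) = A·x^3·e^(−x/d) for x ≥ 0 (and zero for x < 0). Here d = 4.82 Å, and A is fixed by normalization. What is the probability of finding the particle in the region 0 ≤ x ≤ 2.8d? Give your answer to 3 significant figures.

P = ∫_{0}^{2.8d} |ψ(x)|² dx.
The normalization integral ∫|ψ|²dx over the whole domain equals 45·d^7/8·A², and A² cancels in the ratio.
Substituting u = x/d, A² and the length scale cancel in the ratio: P = ∫_{0}^{2.8} u^6·e^(-2·u) du / ∫_{0}^{∞} u^6·e^(-2·u) du.
An antiderivative of u^6·e^(-2·u) is -(4·u^6 + 12·u^5 + 30·u^4 + 60·u^3 + 90·u^2 + 90·u + 45)·e^(-2·u)/8; evaluating from 0 to 2.8 gives ≈ 1.8548, while the full integral is 45/8.
The result is P = 0.3297.

P ≈ 0.330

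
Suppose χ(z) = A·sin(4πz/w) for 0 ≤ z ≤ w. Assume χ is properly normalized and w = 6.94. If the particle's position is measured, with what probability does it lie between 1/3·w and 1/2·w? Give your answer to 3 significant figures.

P = ∫_{1/3·w}^{1/2·w} |χ(z)|² dz.
The normalization integral ∫|χ|²dz over the whole domain equals w/2·A², and A² cancels in the ratio.
Let u = z/w; then A² and the length scale cancel, so P = ∫_{1/3}^{1/2} sin(4·π·u)^2 du ÷ ∫_{0}^{1} sin(4·π·u)^2 du.
Using ∫ sin(4·π·u)^2 du = u/2 - sin(4·π·u)·cos(4·π·u)/(8·π), the numerator is √(3)/(32·π) + 1/12 and the denominator is 1/2.
This works out to P = (√(3)/16 + π/6)/π.

P ≈ 0.201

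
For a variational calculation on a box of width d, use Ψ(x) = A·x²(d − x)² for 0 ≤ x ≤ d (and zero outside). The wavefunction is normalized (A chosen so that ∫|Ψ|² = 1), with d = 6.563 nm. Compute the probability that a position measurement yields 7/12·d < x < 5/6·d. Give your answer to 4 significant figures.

P ≈ 0.2934

|Ψ|² is the probability density, so P = ∫_{7/12·d}^{5/6·d} |Ψ|² dx.
With A² fixed by ∫|Ψ|² = 1, i.e. A² = (d^9/630)^(−1), substitute and integrate.
Let u = x/d; then A² and the length scale cancel, so P = ∫_{7/12}^{5/6} u^4·(1 - u)^4 du ÷ ∫_{0}^{1} u^4·(1 - u)^4 du.
With ∫ u^4·(1 - u)^4 du = u^5·(70·u^4 - 315·u^3 + 540·u^2 - 420·u + 126)/630 + C, the region integral is ≈ 0.000465682 and the full one is 1/630.
This works out to P = 0.29338.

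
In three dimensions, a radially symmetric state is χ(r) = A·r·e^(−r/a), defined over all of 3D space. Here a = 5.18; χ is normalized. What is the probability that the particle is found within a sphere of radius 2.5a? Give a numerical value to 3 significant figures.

P ≈ 0.560

Integrate the radial probability density 4πr²|χ|² over r ≤ 2.5a.
A² is fixed by ∫₀^∞ 4πr²|χ|² dr = 1, i.e. A² = (3·π·a^5)^(−1).
Substituting u = r/a, A², 4π and the length scale all cancel in the ratio: P = ∫_{0}^{2.5} u^4·e^(-2·u) du / ∫_{0}^{∞} u^4·e^(-2·u) du.
An antiderivative of u^4·e^(-2·u) is -(u^4/2 + u^3 + 3·u^2/2 + 3·u/2 + 3/4)·e^(-2·u); evaluating from 0 to 2.5 gives 3/4 - 1569·e^(-5)/32, while the full integral is 3/4.
The region integral divided by the full integral gives P = 0.5595.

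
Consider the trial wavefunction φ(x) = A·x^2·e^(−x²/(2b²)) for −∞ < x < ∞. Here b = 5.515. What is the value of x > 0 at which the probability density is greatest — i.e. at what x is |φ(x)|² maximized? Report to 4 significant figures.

Set d/dx [|φ(x)|²] = 0 and solve for x > 0.
This gives x = √(2)·b.
With b = 5.515, the value of x > 0 at which the probability density is greatest is 7.7994.

x ≈ 7.799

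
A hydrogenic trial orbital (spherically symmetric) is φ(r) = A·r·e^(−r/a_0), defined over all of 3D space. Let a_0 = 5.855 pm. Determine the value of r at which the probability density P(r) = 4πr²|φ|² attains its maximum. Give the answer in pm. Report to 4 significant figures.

r ≈ 11.71 pm

The maximum of P(r) = 4πr²|φ|² occurs where its derivative vanishes.
Solving yields r = 2·a_0.
With a_0 = 5.855, the most probable radial distance is 11.710 pm.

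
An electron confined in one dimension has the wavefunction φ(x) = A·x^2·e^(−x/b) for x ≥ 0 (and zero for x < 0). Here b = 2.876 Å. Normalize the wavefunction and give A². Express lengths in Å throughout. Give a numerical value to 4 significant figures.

The normalization condition is ∫|φ|² dx = 1 from 0 to ∞.
Using ∫₀^∞ xⁿ e^(−αx) dx = n!/αⁿ⁺¹, with φ = A·x^2·e^(−x/b), the integral evaluates to A²·[3·b^5/4].
With b = 2.876: A² = 0.0067763 and A = 0.082318.

A^2 ≈ 0.006776 Å^(-5)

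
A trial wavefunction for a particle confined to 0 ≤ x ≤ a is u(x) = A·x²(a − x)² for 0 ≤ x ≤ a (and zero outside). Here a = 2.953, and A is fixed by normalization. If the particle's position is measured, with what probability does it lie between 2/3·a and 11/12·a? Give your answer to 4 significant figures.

P ≈ 0.1445

P = ∫_{2/3·a}^{11/12·a} |u(x)|² dx.
Since A² = 1/(a^9/630), this is the region integral divided by the full normalization integral.
Let t = x/a; then A² and the length scale cancel, so P = ∫_{2/3}^{11/12} t^4·(1 - t)^4 dt ÷ ∫_{0}^{1} t^4·(1 - t)^4 dt.
An antiderivative of t^4·(1 - t)^4 is t^5·(70·t^4 - 315·t^3 + 540·t^2 - 420·t + 126)/630; evaluating from 2/3 to 11/12 gives ≈ 0.000229311, while the full integral is 1/630.
Taking the ratio, P = 0.14447.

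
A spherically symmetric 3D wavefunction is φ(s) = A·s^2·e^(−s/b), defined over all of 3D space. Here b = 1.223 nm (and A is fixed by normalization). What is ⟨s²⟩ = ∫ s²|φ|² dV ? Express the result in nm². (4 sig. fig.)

⟨s^2⟩ ≈ 20.94 nm^2

The expectation value is the |φ|²-weighted average of s^2: ∫ s^2|φ|² 4πs² ds.
Evaluating both integrals, ⟨s²⟩ = 14·b^2.
Putting b = 1.223 gives 20.940.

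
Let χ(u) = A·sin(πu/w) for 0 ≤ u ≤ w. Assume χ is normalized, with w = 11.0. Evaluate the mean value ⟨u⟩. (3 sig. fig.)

⟨u⟩ ≈ 5.50

The expectation value is the |χ|²-weighted average of u: ∫ u|χ|² du.
Since the A² factors cancel between numerator and denominator, ⟨u⟩ = w/2.
With w = 11.0, ⟨u⟩ = 5.500.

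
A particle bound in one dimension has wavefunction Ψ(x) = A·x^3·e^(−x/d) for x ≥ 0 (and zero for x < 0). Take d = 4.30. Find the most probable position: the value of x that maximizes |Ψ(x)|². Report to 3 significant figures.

Differentiate |Ψ(x)|² with respect to x and set to zero.
Solving yields x = 3·d.
With d = 4.30, the most probable position is 12.90.

x ≈ 12.9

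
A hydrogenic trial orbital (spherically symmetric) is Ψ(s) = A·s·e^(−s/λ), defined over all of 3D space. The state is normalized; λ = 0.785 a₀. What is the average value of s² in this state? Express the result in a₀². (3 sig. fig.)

⟨s²⟩ = ∫ s^2 |Ψ|² 4πs² ds over the full domain.
Since the A² factors cancel between numerator and denominator, ⟨s²⟩ = 15·λ^2/2.
Putting λ = 0.785 gives 4.622.

⟨s^2⟩ ≈ 4.62 a₀^2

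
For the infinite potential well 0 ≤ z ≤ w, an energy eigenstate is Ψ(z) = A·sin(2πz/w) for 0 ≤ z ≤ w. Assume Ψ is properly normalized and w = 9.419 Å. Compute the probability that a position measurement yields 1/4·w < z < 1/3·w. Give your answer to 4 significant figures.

P ≈ 0.1522

The probability is P = ∫ |Ψ|² dz over [1/4·w, 1/3·w].
The normalization integral ∫|Ψ|²dz over the whole domain equals w/2·A², and A² cancels in the ratio.
Let u = z/w; then A² and the length scale cancel, so P = ∫_{1/4}^{1/3} sin(2·π·u)^2 du ÷ ∫_{0}^{1} sin(2·π·u)^2 du.
Using ∫ sin(2·π·u)^2 du = u/2 - sin(4·π·u)/(8·π), the numerator is √(3)/(16·π) + 1/24 and the denominator is 1/2.
The result is P = (√(3)/8 + π/12)/π.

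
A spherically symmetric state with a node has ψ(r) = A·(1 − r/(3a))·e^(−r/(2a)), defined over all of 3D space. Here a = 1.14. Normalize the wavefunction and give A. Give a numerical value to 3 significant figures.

A ≈ 0.284

Normalization requires ∫|ψ|² 4πr² dr = 1, integrated from 0 to ∞.
In 3D with spherical symmetry the volume element is 4πr² dr.
Recall ∫₀^∞ r^m e^(−r/β) dr = m!·β^(m+1), ∫|ψ|² 4πr² dr = A²·(8·π·a^3/3).
Setting this equal to 1 gives A² = 1/(8·π·a^3/3).
With a = 1.14: A² = 0.08057 and A = 0.2838.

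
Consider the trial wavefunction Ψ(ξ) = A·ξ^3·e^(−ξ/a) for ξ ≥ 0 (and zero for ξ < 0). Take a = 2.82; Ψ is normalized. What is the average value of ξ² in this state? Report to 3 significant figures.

⟨ξ^2⟩ ≈ 111

The expectation value is the |Ψ|²-weighted average of ξ^2: ∫ ξ^2|Ψ|² dξ.
With ∫₀^∞ ξ^8 e^(−αξ) dξ = 8!/α^9, evaluating both integrals, ⟨ξ²⟩ = 14·a^2.
Putting a = 2.82 gives 111.3.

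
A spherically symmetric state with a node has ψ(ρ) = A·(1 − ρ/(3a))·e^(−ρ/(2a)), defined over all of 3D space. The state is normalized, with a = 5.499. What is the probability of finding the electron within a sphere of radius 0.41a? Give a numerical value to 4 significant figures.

P ≈ 0.02059

Integrate the radial probability density 4πρ²|ψ|² over ρ ≤ 0.41a.
The full normalization integral is A²·[8·π·a^3/3] = 1, fixing A².
Substituting u = ρ/a, A², 4π and the length scale all cancel in the ratio: P = ∫_{0}^{0.41} u^2·(1 - u/3)^2·e^(-u) du / ∫_{0}^{∞} u^2·(1 - u/3)^2·e^(-u) du.
With ∫ u^2·(1 - u/3)^2·e^(-u) du = (-u^4 + 2·u^3 - 3·u^2 - 6·u - 6)·e^(-u)/9 + C, the region integral is ≈ 0.0137295 and the full one is 2/3.
This evaluates to P = 0.020594.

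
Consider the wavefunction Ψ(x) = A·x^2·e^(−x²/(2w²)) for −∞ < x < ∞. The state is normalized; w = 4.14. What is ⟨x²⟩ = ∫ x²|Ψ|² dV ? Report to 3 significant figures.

⟨x^2⟩ ≈ 42.8

The expectation value is the |Ψ|²-weighted average of x^2: ∫ x^2|Ψ|² dx.
With ∫_{−∞}^{∞} x^(2m) e^(−αx²) dx = (2m−1)!!·√π / (2^m α^(m+1/2)), evaluating both integrals, ⟨x²⟩ = 5·w^2/2.
Putting w = 4.14 gives 42.85.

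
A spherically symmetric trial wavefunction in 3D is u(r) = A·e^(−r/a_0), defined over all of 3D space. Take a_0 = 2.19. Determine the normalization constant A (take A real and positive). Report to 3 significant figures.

A ≈ 0.174

Normalization requires ∫|u|² 4πr² dr = 1, integrated from 0 to ∞.
The angular integral contributes 4π, leaving ∫₀^∞ r²|u|² dr.
Using ∫₀^∞ rⁿ e^(−αr) dr = n!/αⁿ⁺¹, the integral (without the A² prefactor) comes out to π·a_0^3.
Setting this equal to 1 gives A² = 1/(π·a_0^3).
With a_0 = 2.19: A² = 0.03031 and A = 0.1741.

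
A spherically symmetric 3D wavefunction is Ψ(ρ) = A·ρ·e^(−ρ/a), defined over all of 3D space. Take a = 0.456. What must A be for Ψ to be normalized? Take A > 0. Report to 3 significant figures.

A ≈ 2.32

Normalization requires ∫|Ψ|² 4πρ² dρ = 1, integrated from 0 to ∞.
In 3D with spherical symmetry the volume element is 4πρ² dρ.
Using ∫₀^∞ ρⁿ e^(−αρ) dρ = n!/αⁿ⁺¹, carrying out the integral gives A² · 3·π·a^5.
So A² = (3·π·a^5)^(−1).
With a = 0.456: A² = 5.382 and A = 2.320.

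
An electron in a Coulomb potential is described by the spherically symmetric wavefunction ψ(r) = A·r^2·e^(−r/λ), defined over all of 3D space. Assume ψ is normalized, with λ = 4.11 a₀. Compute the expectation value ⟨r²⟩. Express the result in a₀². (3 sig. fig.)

By definition ⟨r²⟩ = ∫ r^2 |ψ(r)|² 4πr² dr.
Since the A² factors cancel between numerator and denominator, ⟨r²⟩ = 14·λ^2.
With λ = 4.11, ⟨r^2⟩ = 236.5.

⟨r^2⟩ ≈ 236 a₀^2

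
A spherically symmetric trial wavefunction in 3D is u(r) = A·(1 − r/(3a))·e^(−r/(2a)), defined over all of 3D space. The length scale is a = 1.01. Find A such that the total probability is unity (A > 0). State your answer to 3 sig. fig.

Normalization requires ∫|u|² 4πr² dr = 1, integrated from 0 to ∞.
In 3D with spherical symmetry the volume element is 4πr² dr.
Using ∫₀^∞ rⁿ e^(−αr) dr = n!/αⁿ⁺¹, with u = A·(1 − r/(3a))·e^(−r/(2a)), the integral evaluates to A²·[8·π·a^3/3].
With a = 1.01: A² = 0.1159 and A = 0.3404.

A ≈ 0.340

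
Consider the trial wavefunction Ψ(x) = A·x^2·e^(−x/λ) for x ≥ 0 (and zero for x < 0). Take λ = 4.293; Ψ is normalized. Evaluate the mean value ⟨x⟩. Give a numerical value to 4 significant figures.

The expectation value is the |Ψ|²-weighted average of x: ∫ x|Ψ|² dx.
Using ∫₀^∞ xⁿ e^(−αx) dx = n!/αⁿ⁺¹, evaluating both integrals, ⟨x⟩ = 5·λ/2.
With λ = 4.293, ⟨x⟩ = 10.733.

⟨x⟩ ≈ 10.73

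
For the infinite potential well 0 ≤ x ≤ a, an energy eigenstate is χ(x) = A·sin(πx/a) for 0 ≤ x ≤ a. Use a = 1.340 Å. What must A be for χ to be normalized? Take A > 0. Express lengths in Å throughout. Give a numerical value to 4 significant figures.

Normalization requires ∫|χ|² dx = 1, integrated from 0 to a.
∫|χ|² dx = A²·(a/2).
Hence A² = 1/[a/2].
With a = 1.340: A² = 1.4925 and A = 1.2217.

A ≈ 1.222 Å^(-1/2)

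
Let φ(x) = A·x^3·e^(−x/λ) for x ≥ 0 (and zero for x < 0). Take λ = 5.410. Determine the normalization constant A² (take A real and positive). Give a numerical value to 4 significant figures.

Normalization requires ∫|φ|² dx = 1, integrated from 0 to ∞.
Recall ∫₀^∞ x^m e^(−x/β) dx = m!·β^(m+1), the integral (without the A² prefactor) comes out to 45·λ^7/8.
So A² = (45·λ^7/8)^(−1).
With λ = 5.410: A² = 0.0000013107 and A = 0.0011448.

A^2 ≈ 0.000001311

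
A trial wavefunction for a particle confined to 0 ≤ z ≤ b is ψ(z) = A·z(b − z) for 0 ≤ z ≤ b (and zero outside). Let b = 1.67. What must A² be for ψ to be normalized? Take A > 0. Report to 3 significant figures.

A^2 ≈ 2.31

The normalization condition is ∫|ψ|² dz = 1 from 0 to b.
Expanding the polynomial and integrating term by term, carrying out the integral gives A² · b^5/30.
Hence A² = 1/[b^5/30].
Substituting b = 1.67 gives A² = 2.310, so A = 1.520.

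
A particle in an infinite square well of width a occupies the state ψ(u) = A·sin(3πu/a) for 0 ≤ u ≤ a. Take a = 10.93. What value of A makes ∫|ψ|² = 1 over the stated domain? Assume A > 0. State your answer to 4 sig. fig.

The normalization condition is ∫|ψ|² du = 1 from 0 to a.
With ∫₀^a sin²(nπu/a) du = a/2, carrying out the integral gives A² · a/2.
Hence A² = 1/[a/2].
Plugging in a = 10.93 yields A = 0.42776.

A ≈ 0.4278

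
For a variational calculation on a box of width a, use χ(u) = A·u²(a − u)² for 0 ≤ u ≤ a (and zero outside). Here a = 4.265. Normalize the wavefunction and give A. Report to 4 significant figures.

A ≈ 0.03673

Require ∫ |χ|² du = 1 over the whole domain.
Carrying out the integral gives A² · a^9/630.
So A² = (a^9/630)^(−1).
With a = 4.265: A² = 0.0013492 and A = 0.036731.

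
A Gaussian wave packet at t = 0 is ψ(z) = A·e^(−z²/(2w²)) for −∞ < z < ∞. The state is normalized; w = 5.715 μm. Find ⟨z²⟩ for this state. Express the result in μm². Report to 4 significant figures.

⟨z^2⟩ ≈ 16.33 μm^2

⟨z²⟩ = ∫ z^2 |ψ|² dz over the full domain.
Using the Gaussian integral ∫_{−∞}^{∞} e^(−αz²) dz = √(π/α), evaluating both integrals, ⟨z²⟩ = w^2/2.
Putting w = 5.715 gives 16.331.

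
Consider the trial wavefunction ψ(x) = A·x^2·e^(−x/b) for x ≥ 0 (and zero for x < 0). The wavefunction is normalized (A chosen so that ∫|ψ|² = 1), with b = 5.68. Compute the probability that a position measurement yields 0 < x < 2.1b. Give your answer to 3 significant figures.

P ≈ 0.410

|ψ|² is the probability density, so P = ∫_{0}^{2.1b} |ψ|² dx.
Since A² = 1/(3·b^5/4), this is the region integral divided by the full normalization integral.
Substituting u = x/b, A² and the length scale cancel in the ratio: P = ∫_{0}^{2.1} u^4·e^(-2·u) du / ∫_{0}^{∞} u^4·e^(-2·u) du.
An antiderivative of u^4·e^(-2·u) is -(u^4/2 + u^3 + 3·u^2/2 + 3·u/2 + 3/4)·e^(-2·u); evaluating from 0 to 2.1 gives ≈ 0.30763, while the full integral is 3/4.
This works out to P = 0.4102.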